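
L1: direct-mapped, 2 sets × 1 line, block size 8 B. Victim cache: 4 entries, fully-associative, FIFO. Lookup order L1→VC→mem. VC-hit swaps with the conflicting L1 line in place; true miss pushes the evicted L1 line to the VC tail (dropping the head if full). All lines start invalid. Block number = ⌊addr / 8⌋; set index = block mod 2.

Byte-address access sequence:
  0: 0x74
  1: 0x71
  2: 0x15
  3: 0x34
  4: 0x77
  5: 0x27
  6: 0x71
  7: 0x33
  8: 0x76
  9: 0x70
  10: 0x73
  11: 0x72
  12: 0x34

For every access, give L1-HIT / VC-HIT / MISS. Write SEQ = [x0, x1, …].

0: 0x74 (blk 14, set 0) → MISS  vc=[]
1: 0x71 (blk 14, set 0) → L1-HIT  vc=[]
2: 0x15 (blk 2, set 0) → MISS  vc=[14]
3: 0x34 (blk 6, set 0) → MISS  vc=[14, 2]
4: 0x77 (blk 14, set 0) → VC-HIT  vc=[6, 2]
5: 0x27 (blk 4, set 0) → MISS  vc=[6, 2, 14]
6: 0x71 (blk 14, set 0) → VC-HIT  vc=[6, 2, 4]
7: 0x33 (blk 6, set 0) → VC-HIT  vc=[14, 2, 4]
8: 0x76 (blk 14, set 0) → VC-HIT  vc=[6, 2, 4]
9: 0x70 (blk 14, set 0) → L1-HIT  vc=[6, 2, 4]
10: 0x73 (blk 14, set 0) → L1-HIT  vc=[6, 2, 4]
11: 0x72 (blk 14, set 0) → L1-HIT  vc=[6, 2, 4]
12: 0x34 (blk 6, set 0) → VC-HIT  vc=[14, 2, 4]

SEQ = [MISS, L1-HIT, MISS, MISS, VC-HIT, MISS, VC-HIT, VC-HIT, VC-HIT, L1-HIT, L1-HIT, L1-HIT, VC-HIT]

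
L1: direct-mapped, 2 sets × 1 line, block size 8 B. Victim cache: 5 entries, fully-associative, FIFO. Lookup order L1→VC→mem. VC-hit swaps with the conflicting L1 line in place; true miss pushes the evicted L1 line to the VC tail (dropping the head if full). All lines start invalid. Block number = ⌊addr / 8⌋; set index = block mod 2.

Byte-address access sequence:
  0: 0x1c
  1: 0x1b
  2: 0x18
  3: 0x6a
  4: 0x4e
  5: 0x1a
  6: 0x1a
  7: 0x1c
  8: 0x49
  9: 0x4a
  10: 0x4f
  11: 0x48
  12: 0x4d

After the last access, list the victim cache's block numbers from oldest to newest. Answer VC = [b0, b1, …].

  [0] addr=0x1c blk=3 s=1: MISS | VC []
  [1] addr=0x1b blk=3 s=1: L1-HIT | VC []
  [2] addr=0x18 blk=3 s=1: L1-HIT | VC []
  [3] addr=0x6a blk=13 s=1: MISS | VC [3]
  [4] addr=0x4e blk=9 s=1: MISS | VC [3, 13]
  [5] addr=0x1a blk=3 s=1: VC-HIT | VC [9, 13]
  [6] addr=0x1a blk=3 s=1: L1-HIT | VC [9, 13]
  [7] addr=0x1c blk=3 s=1: L1-HIT | VC [9, 13]
  [8] addr=0x49 blk=9 s=1: VC-HIT | VC [3, 13]
  [9] addr=0x4a blk=9 s=1: L1-HIT | VC [3, 13]
  [10] addr=0x4f blk=9 s=1: L1-HIT | VC [3, 13]
  [11] addr=0x48 blk=9 s=1: L1-HIT | VC [3, 13]
  [12] addr=0x4d blk=9 s=1: L1-HIT | VC [3, 13]

VC = [3, 13]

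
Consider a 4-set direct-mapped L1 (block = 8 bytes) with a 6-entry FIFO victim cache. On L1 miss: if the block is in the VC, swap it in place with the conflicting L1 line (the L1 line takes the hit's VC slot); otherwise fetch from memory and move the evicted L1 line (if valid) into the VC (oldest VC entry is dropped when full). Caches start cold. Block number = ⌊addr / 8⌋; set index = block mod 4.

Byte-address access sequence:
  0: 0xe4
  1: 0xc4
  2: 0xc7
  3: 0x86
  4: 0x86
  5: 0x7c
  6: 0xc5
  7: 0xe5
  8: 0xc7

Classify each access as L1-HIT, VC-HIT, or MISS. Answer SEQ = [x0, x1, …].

  [0] addr=0xe4 blk=28 s=0: MISS | VC []
  [1] addr=0xc4 blk=24 s=0: MISS | VC [28]
  [2] addr=0xc7 blk=24 s=0: L1-HIT | VC [28]
  [3] addr=0x86 blk=16 s=0: MISS | VC [28, 24]
  [4] addr=0x86 blk=16 s=0: L1-HIT | VC [28, 24]
  [5] addr=0x7c blk=15 s=3: MISS | VC [28, 24]
  [6] addr=0xc5 blk=24 s=0: VC-HIT | VC [28, 16]
  [7] addr=0xe5 blk=28 s=0: VC-HIT | VC [24, 16]
  [8] addr=0xc7 blk=24 s=0: VC-HIT | VC [28, 16]

SEQ = [MISS, MISS, L1-HIT, MISS, L1-HIT, MISS, VC-HIT, VC-HIT, VC-HIT]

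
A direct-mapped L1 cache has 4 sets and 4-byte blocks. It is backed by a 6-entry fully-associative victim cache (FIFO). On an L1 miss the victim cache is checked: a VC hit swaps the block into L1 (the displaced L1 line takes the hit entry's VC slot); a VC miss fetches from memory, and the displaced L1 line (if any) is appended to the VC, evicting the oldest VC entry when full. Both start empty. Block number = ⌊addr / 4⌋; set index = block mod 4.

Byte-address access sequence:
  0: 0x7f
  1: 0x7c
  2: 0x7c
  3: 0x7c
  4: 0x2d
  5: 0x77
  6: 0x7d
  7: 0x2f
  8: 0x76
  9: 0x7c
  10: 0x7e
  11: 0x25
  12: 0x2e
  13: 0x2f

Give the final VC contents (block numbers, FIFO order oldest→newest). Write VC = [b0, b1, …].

VC = [31, 29]

0: 0x7f (blk 31, set 3) → MISS  vc=[]
1: 0x7c (blk 31, set 3) → L1-HIT  vc=[]
2: 0x7c (blk 31, set 3) → L1-HIT  vc=[]
3: 0x7c (blk 31, set 3) → L1-HIT  vc=[]
4: 0x2d (blk 11, set 3) → MISS  vc=[31]
5: 0x77 (blk 29, set 1) → MISS  vc=[31]
6: 0x7d (blk 31, set 3) → VC-HIT  vc=[11]
7: 0x2f (blk 11, set 3) → VC-HIT  vc=[31]
8: 0x76 (blk 29, set 1) → L1-HIT  vc=[31]
9: 0x7c (blk 31, set 3) → VC-HIT  vc=[11]
10: 0x7e (blk 31, set 3) → L1-HIT  vc=[11]
11: 0x25 (blk 9, set 1) → MISS  vc=[11, 29]
12: 0x2e (blk 11, set 3) → VC-HIT  vc=[31, 29]
13: 0x2f (blk 11, set 3) → L1-HIT  vc=[31, 29]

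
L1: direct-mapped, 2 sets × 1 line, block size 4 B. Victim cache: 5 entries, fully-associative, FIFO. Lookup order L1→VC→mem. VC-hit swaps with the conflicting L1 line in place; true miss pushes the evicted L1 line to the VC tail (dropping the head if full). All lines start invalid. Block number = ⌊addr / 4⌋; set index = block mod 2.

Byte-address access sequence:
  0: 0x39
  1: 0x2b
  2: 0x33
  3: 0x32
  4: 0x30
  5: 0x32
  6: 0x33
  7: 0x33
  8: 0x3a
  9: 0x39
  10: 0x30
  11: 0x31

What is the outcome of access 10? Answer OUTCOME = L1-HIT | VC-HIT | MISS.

#0 0x39→b14/s0 MISS; vc=[]
#1 0x2b→b10/s0 MISS; vc=[14]
#2 0x33→b12/s0 MISS; vc=[14,10]
#3 0x32→b12/s0 L1-HIT; vc=[14,10]
#4 0x30→b12/s0 L1-HIT; vc=[14,10]
#5 0x32→b12/s0 L1-HIT; vc=[14,10]
#6 0x33→b12/s0 L1-HIT; vc=[14,10]
#7 0x33→b12/s0 L1-HIT; vc=[14,10]
#8 0x3a→b14/s0 VC-HIT; vc=[12,10]
#9 0x39→b14/s0 L1-HIT; vc=[12,10]
#10 0x30→b12/s0 VC-HIT; vc=[14,10]
#11 0x31→b12/s0 L1-HIT; vc=[14,10]

OUTCOME = VC-HIT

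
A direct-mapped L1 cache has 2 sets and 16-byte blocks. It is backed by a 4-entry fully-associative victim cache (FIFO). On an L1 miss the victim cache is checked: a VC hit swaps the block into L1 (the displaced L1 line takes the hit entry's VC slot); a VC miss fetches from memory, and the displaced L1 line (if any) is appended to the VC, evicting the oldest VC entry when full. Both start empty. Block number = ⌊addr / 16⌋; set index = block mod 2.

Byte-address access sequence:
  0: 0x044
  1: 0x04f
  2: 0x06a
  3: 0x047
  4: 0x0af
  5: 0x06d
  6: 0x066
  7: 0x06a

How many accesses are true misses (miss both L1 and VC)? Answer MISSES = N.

#0 0x44→b4/s0 MISS; vc=[]
#1 0x4f→b4/s0 L1-HIT; vc=[]
#2 0x6a→b6/s0 MISS; vc=[4]
#3 0x47→b4/s0 VC-HIT; vc=[6]
#4 0xaf→b10/s0 MISS; vc=[6,4]
#5 0x6d→b6/s0 VC-HIT; vc=[10,4]
#6 0x66→b6/s0 L1-HIT; vc=[10,4]
#7 0x6a→b6/s0 L1-HIT; vc=[10,4]

MISSES = 3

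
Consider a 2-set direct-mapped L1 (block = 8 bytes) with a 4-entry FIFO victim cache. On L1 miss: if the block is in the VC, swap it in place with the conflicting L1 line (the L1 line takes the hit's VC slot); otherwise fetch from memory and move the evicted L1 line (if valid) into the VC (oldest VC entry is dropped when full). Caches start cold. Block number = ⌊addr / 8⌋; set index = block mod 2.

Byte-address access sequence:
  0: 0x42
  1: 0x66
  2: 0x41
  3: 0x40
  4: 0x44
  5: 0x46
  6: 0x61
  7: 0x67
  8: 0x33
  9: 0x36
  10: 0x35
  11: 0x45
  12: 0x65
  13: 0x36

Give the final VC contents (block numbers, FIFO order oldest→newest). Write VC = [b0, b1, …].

#0 0x42→b8/s0 MISS; vc=[]
#1 0x66→b12/s0 MISS; vc=[8]
#2 0x41→b8/s0 VC-HIT; vc=[12]
#3 0x40→b8/s0 L1-HIT; vc=[12]
#4 0x44→b8/s0 L1-HIT; vc=[12]
#5 0x46→b8/s0 L1-HIT; vc=[12]
#6 0x61→b12/s0 VC-HIT; vc=[8]
#7 0x67→b12/s0 L1-HIT; vc=[8]
#8 0x33→b6/s0 MISS; vc=[8,12]
#9 0x36→b6/s0 L1-HIT; vc=[8,12]
#10 0x35→b6/s0 L1-HIT; vc=[8,12]
#11 0x45→b8/s0 VC-HIT; vc=[6,12]
#12 0x65→b12/s0 VC-HIT; vc=[6,8]
#13 0x36→b6/s0 VC-HIT; vc=[12,8]

VC = [12, 8]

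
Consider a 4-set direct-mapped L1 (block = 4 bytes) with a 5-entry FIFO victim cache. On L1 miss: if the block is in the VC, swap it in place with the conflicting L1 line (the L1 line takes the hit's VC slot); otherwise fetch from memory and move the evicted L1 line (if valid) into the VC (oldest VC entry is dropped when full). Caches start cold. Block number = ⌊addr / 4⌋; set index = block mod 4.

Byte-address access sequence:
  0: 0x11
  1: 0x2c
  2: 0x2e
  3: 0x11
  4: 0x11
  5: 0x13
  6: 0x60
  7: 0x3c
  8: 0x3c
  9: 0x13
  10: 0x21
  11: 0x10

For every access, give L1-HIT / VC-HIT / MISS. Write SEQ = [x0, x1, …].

  [0] addr=0x11 blk=4 s=0: MISS | VC []
  [1] addr=0x2c blk=11 s=3: MISS | VC []
  [2] addr=0x2e blk=11 s=3: L1-HIT | VC []
  [3] addr=0x11 blk=4 s=0: L1-HIT | VC []
  [4] addr=0x11 blk=4 s=0: L1-HIT | VC []
  [5] addr=0x13 blk=4 s=0: L1-HIT | VC []
  [6] addr=0x60 blk=24 s=0: MISS | VC [4]
  [7] addr=0x3c blk=15 s=3: MISS | VC [4, 11]
  [8] addr=0x3c blk=15 s=3: L1-HIT | VC [4, 11]
  [9] addr=0x13 blk=4 s=0: VC-HIT | VC [24, 11]
  [10] addr=0x21 blk=8 s=0: MISS | VC [24, 11, 4]
  [11] addr=0x10 blk=4 s=0: VC-HIT | VC [24, 11, 8]

SEQ = [MISS, MISS, L1-HIT, L1-HIT, L1-HIT, L1-HIT, MISS, MISS, L1-HIT, VC-HIT, MISS, VC-HIT]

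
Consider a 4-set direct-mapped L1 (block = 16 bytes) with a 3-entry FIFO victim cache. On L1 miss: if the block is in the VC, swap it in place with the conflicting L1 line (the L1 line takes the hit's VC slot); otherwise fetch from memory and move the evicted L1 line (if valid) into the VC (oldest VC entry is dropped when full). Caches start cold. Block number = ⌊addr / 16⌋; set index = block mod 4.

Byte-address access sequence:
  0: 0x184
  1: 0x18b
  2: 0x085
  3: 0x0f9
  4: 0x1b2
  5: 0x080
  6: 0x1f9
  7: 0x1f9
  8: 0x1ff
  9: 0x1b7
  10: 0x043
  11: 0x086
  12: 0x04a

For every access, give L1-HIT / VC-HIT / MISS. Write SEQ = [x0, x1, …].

SEQ = [MISS, L1-HIT, MISS, MISS, MISS, L1-HIT, MISS, L1-HIT, L1-HIT, VC-HIT, MISS, VC-HIT, VC-HIT]

  [0] addr=0x184 blk=24 s=0: MISS | VC []
  [1] addr=0x18b blk=24 s=0: L1-HIT | VC []
  [2] addr=0x85 blk=8 s=0: MISS | VC [24]
  [3] addr=0xf9 blk=15 s=3: MISS | VC [24]
  [4] addr=0x1b2 blk=27 s=3: MISS | VC [24, 15]
  [5] addr=0x80 blk=8 s=0: L1-HIT | VC [24, 15]
  [6] addr=0x1f9 blk=31 s=3: MISS | VC [24, 15, 27]
  [7] addr=0x1f9 blk=31 s=3: L1-HIT | VC [24, 15, 27]
  [8] addr=0x1ff blk=31 s=3: L1-HIT | VC [24, 15, 27]
  [9] addr=0x1b7 blk=27 s=3: VC-HIT | VC [24, 15, 31]
  [10] addr=0x43 blk=4 s=0: MISS | VC [15, 31, 8]
  [11] addr=0x86 blk=8 s=0: VC-HIT | VC [15, 31, 4]
  [12] addr=0x4a blk=4 s=0: VC-HIT | VC [15, 31, 8]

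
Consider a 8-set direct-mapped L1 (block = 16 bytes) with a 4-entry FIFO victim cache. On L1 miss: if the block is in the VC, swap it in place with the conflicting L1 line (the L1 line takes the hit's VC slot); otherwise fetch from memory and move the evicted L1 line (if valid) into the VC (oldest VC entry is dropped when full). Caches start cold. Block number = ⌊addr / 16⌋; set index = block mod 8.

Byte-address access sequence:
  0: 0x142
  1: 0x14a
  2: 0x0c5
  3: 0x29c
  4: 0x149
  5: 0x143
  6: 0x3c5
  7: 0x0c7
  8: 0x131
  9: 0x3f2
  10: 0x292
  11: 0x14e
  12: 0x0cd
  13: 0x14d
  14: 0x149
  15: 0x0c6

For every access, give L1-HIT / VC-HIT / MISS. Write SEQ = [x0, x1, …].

#0 0x142→b20/s4 MISS; vc=[]
#1 0x14a→b20/s4 L1-HIT; vc=[]
#2 0xc5→b12/s4 MISS; vc=[20]
#3 0x29c→b41/s1 MISS; vc=[20]
#4 0x149→b20/s4 VC-HIT; vc=[12]
#5 0x143→b20/s4 L1-HIT; vc=[12]
#6 0x3c5→b60/s4 MISS; vc=[12,20]
#7 0xc7→b12/s4 VC-HIT; vc=[60,20]
#8 0x131→b19/s3 MISS; vc=[60,20]
#9 0x3f2→b63/s7 MISS; vc=[60,20]
#10 0x292→b41/s1 L1-HIT; vc=[60,20]
#11 0x14e→b20/s4 VC-HIT; vc=[60,12]
#12 0xcd→b12/s4 VC-HIT; vc=[60,20]
#13 0x14d→b20/s4 VC-HIT; vc=[60,12]
#14 0x149→b20/s4 L1-HIT; vc=[60,12]
#15 0xc6→b12/s4 VC-HIT; vc=[60,20]

SEQ = [MISS, L1-HIT, MISS, MISS, VC-HIT, L1-HIT, MISS, VC-HIT, MISS, MISS, L1-HIT, VC-HIT, VC-HIT, VC-HIT, L1-HIT, VC-HIT]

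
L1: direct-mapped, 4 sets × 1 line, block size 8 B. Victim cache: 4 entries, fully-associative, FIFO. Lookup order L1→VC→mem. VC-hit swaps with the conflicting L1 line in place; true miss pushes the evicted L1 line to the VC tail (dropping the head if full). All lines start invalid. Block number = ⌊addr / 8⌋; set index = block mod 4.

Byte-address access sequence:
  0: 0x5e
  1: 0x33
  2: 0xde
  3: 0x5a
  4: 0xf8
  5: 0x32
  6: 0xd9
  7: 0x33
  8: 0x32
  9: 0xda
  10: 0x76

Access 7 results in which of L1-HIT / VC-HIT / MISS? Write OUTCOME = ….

OUTCOME = L1-HIT

  [0] addr=0x5e blk=11 s=3: MISS | VC []
  [1] addr=0x33 blk=6 s=2: MISS | VC []
  [2] addr=0xde blk=27 s=3: MISS | VC [11]
  [3] addr=0x5a blk=11 s=3: VC-HIT | VC [27]
  [4] addr=0xf8 blk=31 s=3: MISS | VC [27, 11]
  [5] addr=0x32 blk=6 s=2: L1-HIT | VC [27, 11]
  [6] addr=0xd9 blk=27 s=3: VC-HIT | VC [31, 11]
  [7] addr=0x33 blk=6 s=2: L1-HIT | VC [31, 11]
  [8] addr=0x32 blk=6 s=2: L1-HIT | VC [31, 11]
  [9] addr=0xda blk=27 s=3: L1-HIT | VC [31, 11]
  [10] addr=0x76 blk=14 s=2: MISS | VC [31, 11, 6]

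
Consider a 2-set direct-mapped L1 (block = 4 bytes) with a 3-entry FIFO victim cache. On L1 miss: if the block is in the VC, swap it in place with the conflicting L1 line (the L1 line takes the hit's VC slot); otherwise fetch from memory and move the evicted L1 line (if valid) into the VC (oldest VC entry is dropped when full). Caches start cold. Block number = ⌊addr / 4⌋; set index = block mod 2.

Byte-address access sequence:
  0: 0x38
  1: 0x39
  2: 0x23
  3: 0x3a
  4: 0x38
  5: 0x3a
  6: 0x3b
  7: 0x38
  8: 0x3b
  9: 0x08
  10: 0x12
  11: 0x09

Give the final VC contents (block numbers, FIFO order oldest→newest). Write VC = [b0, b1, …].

#0 0x38→b14/s0 MISS; vc=[]
#1 0x39→b14/s0 L1-HIT; vc=[]
#2 0x23→b8/s0 MISS; vc=[14]
#3 0x3a→b14/s0 VC-HIT; vc=[8]
#4 0x38→b14/s0 L1-HIT; vc=[8]
#5 0x3a→b14/s0 L1-HIT; vc=[8]
#6 0x3b→b14/s0 L1-HIT; vc=[8]
#7 0x38→b14/s0 L1-HIT; vc=[8]
#8 0x3b→b14/s0 L1-HIT; vc=[8]
#9 0x8→b2/s0 MISS; vc=[8,14]
#10 0x12→b4/s0 MISS; vc=[8,14,2]
#11 0x9→b2/s0 VC-HIT; vc=[8,14,4]

VC = [8, 14, 4]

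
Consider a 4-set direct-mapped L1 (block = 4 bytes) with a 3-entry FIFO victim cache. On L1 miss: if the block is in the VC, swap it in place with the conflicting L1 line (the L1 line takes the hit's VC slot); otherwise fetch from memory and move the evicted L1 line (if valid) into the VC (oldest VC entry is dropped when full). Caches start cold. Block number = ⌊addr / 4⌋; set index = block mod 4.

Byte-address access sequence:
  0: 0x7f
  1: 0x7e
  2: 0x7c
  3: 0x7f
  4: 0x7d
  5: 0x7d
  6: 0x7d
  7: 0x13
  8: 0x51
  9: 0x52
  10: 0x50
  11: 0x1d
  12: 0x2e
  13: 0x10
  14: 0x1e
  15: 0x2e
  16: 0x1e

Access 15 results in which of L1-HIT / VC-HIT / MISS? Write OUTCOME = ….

  [0] addr=0x7f blk=31 s=3: MISS | VC []
  [1] addr=0x7e blk=31 s=3: L1-HIT | VC []
  [2] addr=0x7c blk=31 s=3: L1-HIT | VC []
  [3] addr=0x7f blk=31 s=3: L1-HIT | VC []
  [4] addr=0x7d blk=31 s=3: L1-HIT | VC []
  [5] addr=0x7d blk=31 s=3: L1-HIT | VC []
  [6] addr=0x7d blk=31 s=3: L1-HIT | VC []
  [7] addr=0x13 blk=4 s=0: MISS | VC []
  [8] addr=0x51 blk=20 s=0: MISS | VC [4]
  [9] addr=0x52 blk=20 s=0: L1-HIT | VC [4]
  [10] addr=0x50 blk=20 s=0: L1-HIT | VC [4]
  [11] addr=0x1d blk=7 s=3: MISS | VC [4, 31]
  [12] addr=0x2e blk=11 s=3: MISS | VC [4, 31, 7]
  [13] addr=0x10 blk=4 s=0: VC-HIT | VC [20, 31, 7]
  [14] addr=0x1e blk=7 s=3: VC-HIT | VC [20, 31, 11]
  [15] addr=0x2e blk=11 s=3: VC-HIT | VC [20, 31, 7]
  [16] addr=0x1e blk=7 s=3: VC-HIT | VC [20, 31, 11]

OUTCOME = VC-HIT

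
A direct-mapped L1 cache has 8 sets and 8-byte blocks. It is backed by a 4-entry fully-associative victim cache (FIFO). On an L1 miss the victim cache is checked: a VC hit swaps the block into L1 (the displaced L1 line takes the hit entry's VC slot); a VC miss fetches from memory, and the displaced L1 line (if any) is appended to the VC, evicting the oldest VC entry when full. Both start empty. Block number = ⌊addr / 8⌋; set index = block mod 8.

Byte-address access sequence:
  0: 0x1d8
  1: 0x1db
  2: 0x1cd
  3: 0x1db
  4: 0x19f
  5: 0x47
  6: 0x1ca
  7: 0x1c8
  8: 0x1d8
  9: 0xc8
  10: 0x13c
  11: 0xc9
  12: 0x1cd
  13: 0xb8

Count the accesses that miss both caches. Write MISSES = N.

MISSES = 7

#0 0x1d8→b59/s3 MISS; vc=[]
#1 0x1db→b59/s3 L1-HIT; vc=[]
#2 0x1cd→b57/s1 MISS; vc=[]
#3 0x1db→b59/s3 L1-HIT; vc=[]
#4 0x19f→b51/s3 MISS; vc=[59]
#5 0x47→b8/s0 MISS; vc=[59]
#6 0x1ca→b57/s1 L1-HIT; vc=[59]
#7 0x1c8→b57/s1 L1-HIT; vc=[59]
#8 0x1d8→b59/s3 VC-HIT; vc=[51]
#9 0xc8→b25/s1 MISS; vc=[51,57]
#10 0x13c→b39/s7 MISS; vc=[51,57]
#11 0xc9→b25/s1 L1-HIT; vc=[51,57]
#12 0x1cd→b57/s1 VC-HIT; vc=[51,25]
#13 0xb8→b23/s7 MISS; vc=[51,25,39]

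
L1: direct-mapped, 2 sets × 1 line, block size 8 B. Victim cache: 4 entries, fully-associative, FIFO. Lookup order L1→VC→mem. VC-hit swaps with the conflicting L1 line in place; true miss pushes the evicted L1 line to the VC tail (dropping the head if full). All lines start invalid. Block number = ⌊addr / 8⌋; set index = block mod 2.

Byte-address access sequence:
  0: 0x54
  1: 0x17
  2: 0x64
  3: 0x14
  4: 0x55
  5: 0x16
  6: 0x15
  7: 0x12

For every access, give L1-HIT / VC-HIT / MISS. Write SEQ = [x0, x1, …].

0: 0x54 (blk 10, set 0) → MISS  vc=[]
1: 0x17 (blk 2, set 0) → MISS  vc=[10]
2: 0x64 (blk 12, set 0) → MISS  vc=[10, 2]
3: 0x14 (blk 2, set 0) → VC-HIT  vc=[10, 12]
4: 0x55 (blk 10, set 0) → VC-HIT  vc=[2, 12]
5: 0x16 (blk 2, set 0) → VC-HIT  vc=[10, 12]
6: 0x15 (blk 2, set 0) → L1-HIT  vc=[10, 12]
7: 0x12 (blk 2, set 0) → L1-HIT  vc=[10, 12]

SEQ = [MISS, MISS, MISS, VC-HIT, VC-HIT, VC-HIT, L1-HIT, L1-HIT]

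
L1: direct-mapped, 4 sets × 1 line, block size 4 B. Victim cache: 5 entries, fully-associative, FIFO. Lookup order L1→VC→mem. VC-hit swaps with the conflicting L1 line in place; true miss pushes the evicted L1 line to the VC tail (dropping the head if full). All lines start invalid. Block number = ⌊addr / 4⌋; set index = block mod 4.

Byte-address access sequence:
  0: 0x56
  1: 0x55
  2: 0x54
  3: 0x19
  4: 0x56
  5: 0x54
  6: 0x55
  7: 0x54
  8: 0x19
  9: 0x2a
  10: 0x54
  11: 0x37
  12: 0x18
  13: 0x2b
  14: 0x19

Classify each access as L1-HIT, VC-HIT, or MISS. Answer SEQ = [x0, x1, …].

  [0] addr=0x56 blk=21 s=1: MISS | VC []
  [1] addr=0x55 blk=21 s=1: L1-HIT | VC []
  [2] addr=0x54 blk=21 s=1: L1-HIT | VC []
  [3] addr=0x19 blk=6 s=2: MISS | VC []
  [4] addr=0x56 blk=21 s=1: L1-HIT | VC []
  [5] addr=0x54 blk=21 s=1: L1-HIT | VC []
  [6] addr=0x55 blk=21 s=1: L1-HIT | VC []
  [7] addr=0x54 blk=21 s=1: L1-HIT | VC []
  [8] addr=0x19 blk=6 s=2: L1-HIT | VC []
  [9] addr=0x2a blk=10 s=2: MISS | VC [6]
  [10] addr=0x54 blk=21 s=1: L1-HIT | VC [6]
  [11] addr=0x37 blk=13 s=1: MISS | VC [6, 21]
  [12] addr=0x18 blk=6 s=2: VC-HIT | VC [10, 21]
  [13] addr=0x2b blk=10 s=2: VC-HIT | VC [6, 21]
  [14] addr=0x19 blk=6 s=2: VC-HIT | VC [10, 21]

SEQ = [MISS, L1-HIT, L1-HIT, MISS, L1-HIT, L1-HIT, L1-HIT, L1-HIT, L1-HIT, MISS, L1-HIT, MISS, VC-HIT, VC-HIT, VC-HIT]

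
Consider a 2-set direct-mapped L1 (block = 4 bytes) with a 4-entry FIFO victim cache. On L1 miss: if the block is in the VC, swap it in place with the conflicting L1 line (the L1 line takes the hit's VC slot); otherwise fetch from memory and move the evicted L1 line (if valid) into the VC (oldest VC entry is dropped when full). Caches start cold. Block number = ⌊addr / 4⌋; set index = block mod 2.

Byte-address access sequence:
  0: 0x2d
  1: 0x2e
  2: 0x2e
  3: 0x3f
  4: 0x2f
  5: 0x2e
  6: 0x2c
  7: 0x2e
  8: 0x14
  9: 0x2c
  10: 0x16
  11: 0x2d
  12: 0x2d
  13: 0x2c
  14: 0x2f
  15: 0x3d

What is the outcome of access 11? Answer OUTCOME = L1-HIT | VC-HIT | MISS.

  [0] addr=0x2d blk=11 s=1: MISS | VC []
  [1] addr=0x2e blk=11 s=1: L1-HIT | VC []
  [2] addr=0x2e blk=11 s=1: L1-HIT | VC []
  [3] addr=0x3f blk=15 s=1: MISS | VC [11]
  [4] addr=0x2f blk=11 s=1: VC-HIT | VC [15]
  [5] addr=0x2e blk=11 s=1: L1-HIT | VC [15]
  [6] addr=0x2c blk=11 s=1: L1-HIT | VC [15]
  [7] addr=0x2e blk=11 s=1: L1-HIT | VC [15]
  [8] addr=0x14 blk=5 s=1: MISS | VC [15, 11]
  [9] addr=0x2c blk=11 s=1: VC-HIT | VC [15, 5]
  [10] addr=0x16 blk=5 s=1: VC-HIT | VC [15, 11]
  [11] addr=0x2d blk=11 s=1: VC-HIT | VC [15, 5]
  [12] addr=0x2d blk=11 s=1: L1-HIT | VC [15, 5]
  [13] addr=0x2c blk=11 s=1: L1-HIT | VC [15, 5]
  [14] addr=0x2f blk=11 s=1: L1-HIT | VC [15, 5]
  [15] addr=0x3d blk=15 s=1: VC-HIT | VC [11, 5]

OUTCOME = VC-HIT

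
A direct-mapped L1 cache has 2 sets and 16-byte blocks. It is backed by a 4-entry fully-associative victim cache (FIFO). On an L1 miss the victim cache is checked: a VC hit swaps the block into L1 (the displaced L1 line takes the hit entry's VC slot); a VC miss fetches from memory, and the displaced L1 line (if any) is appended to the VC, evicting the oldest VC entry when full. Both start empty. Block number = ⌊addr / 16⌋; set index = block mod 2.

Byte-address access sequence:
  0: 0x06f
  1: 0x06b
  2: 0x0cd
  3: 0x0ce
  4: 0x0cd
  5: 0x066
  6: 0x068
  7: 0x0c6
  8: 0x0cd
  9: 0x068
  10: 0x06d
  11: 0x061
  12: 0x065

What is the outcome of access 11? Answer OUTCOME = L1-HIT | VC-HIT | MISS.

0: 0x6f (blk 6, set 0) → MISS  vc=[]
1: 0x6b (blk 6, set 0) → L1-HIT  vc=[]
2: 0xcd (blk 12, set 0) → MISS  vc=[6]
3: 0xce (blk 12, set 0) → L1-HIT  vc=[6]
4: 0xcd (blk 12, set 0) → L1-HIT  vc=[6]
5: 0x66 (blk 6, set 0) → VC-HIT  vc=[12]
6: 0x68 (blk 6, set 0) → L1-HIT  vc=[12]
7: 0xc6 (blk 12, set 0) → VC-HIT  vc=[6]
8: 0xcd (blk 12, set 0) → L1-HIT  vc=[6]
9: 0x68 (blk 6, set 0) → VC-HIT  vc=[12]
10: 0x6d (blk 6, set 0) → L1-HIT  vc=[12]
11: 0x61 (blk 6, set 0) → L1-HIT  vc=[12]
12: 0x65 (blk 6, set 0) → L1-HIT  vc=[12]

OUTCOME = L1-HIT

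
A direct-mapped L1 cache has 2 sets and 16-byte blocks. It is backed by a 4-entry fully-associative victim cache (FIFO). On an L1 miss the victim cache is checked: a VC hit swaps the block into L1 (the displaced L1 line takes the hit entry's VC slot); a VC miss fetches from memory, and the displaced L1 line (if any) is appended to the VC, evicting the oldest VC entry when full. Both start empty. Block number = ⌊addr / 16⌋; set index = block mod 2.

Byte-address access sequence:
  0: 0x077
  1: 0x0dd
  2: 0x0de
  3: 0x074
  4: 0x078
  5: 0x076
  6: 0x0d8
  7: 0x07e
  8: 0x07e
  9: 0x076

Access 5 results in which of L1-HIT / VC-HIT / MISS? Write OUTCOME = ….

  [0] addr=0x77 blk=7 s=1: MISS | VC []
  [1] addr=0xdd blk=13 s=1: MISS | VC [7]
  [2] addr=0xde blk=13 s=1: L1-HIT | VC [7]
  [3] addr=0x74 blk=7 s=1: VC-HIT | VC [13]
  [4] addr=0x78 blk=7 s=1: L1-HIT | VC [13]
  [5] addr=0x76 blk=7 s=1: L1-HIT | VC [13]
  [6] addr=0xd8 blk=13 s=1: VC-HIT | VC [7]
  [7] addr=0x7e blk=7 s=1: VC-HIT | VC [13]
  [8] addr=0x7e blk=7 s=1: L1-HIT | VC [13]
  [9] addr=0x76 blk=7 s=1: L1-HIT | VC [13]

OUTCOME = L1-HIT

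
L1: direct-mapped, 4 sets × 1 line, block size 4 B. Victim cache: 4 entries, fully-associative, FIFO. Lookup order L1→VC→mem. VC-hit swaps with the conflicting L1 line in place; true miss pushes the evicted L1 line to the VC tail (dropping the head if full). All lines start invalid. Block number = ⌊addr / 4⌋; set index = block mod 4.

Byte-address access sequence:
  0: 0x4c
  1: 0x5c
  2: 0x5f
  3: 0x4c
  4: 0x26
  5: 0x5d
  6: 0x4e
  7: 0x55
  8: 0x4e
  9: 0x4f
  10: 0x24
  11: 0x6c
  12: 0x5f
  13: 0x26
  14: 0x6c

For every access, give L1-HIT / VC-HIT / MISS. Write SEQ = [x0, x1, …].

  [0] addr=0x4c blk=19 s=3: MISS | VC []
  [1] addr=0x5c blk=23 s=3: MISS | VC [19]
  [2] addr=0x5f blk=23 s=3: L1-HIT | VC [19]
  [3] addr=0x4c blk=19 s=3: VC-HIT | VC [23]
  [4] addr=0x26 blk=9 s=1: MISS | VC [23]
  [5] addr=0x5d blk=23 s=3: VC-HIT | VC [19]
  [6] addr=0x4e blk=19 s=3: VC-HIT | VC [23]
  [7] addr=0x55 blk=21 s=1: MISS | VC [23, 9]
  [8] addr=0x4e blk=19 s=3: L1-HIT | VC [23, 9]
  [9] addr=0x4f blk=19 s=3: L1-HIT | VC [23, 9]
  [10] addr=0x24 blk=9 s=1: VC-HIT | VC [23, 21]
  [11] addr=0x6c blk=27 s=3: MISS | VC [23, 21, 19]
  [12] addr=0x5f blk=23 s=3: VC-HIT | VC [27, 21, 19]
  [13] addr=0x26 blk=9 s=1: L1-HIT | VC [27, 21, 19]
  [14] addr=0x6c blk=27 s=3: VC-HIT | VC [23, 21, 19]

SEQ = [MISS, MISS, L1-HIT, VC-HIT, MISS, VC-HIT, VC-HIT, MISS, L1-HIT, L1-HIT, VC-HIT, MISS, VC-HIT, L1-HIT, VC-HIT]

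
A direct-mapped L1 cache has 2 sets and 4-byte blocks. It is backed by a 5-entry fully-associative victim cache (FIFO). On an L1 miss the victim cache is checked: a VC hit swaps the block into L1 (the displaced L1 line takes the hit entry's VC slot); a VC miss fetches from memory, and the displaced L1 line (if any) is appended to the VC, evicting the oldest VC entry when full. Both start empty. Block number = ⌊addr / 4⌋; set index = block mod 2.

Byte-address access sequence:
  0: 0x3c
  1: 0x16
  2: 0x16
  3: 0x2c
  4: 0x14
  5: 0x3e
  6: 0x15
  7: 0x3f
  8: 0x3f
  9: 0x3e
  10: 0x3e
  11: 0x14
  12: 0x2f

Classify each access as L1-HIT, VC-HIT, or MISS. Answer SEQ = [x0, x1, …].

SEQ = [MISS, MISS, L1-HIT, MISS, VC-HIT, VC-HIT, VC-HIT, VC-HIT, L1-HIT, L1-HIT, L1-HIT, VC-HIT, VC-HIT]

0: 0x3c (blk 15, set 1) → MISS  vc=[]
1: 0x16 (blk 5, set 1) → MISS  vc=[15]
2: 0x16 (blk 5, set 1) → L1-HIT  vc=[15]
3: 0x2c (blk 11, set 1) → MISS  vc=[15, 5]
4: 0x14 (blk 5, set 1) → VC-HIT  vc=[15, 11]
5: 0x3e (blk 15, set 1) → VC-HIT  vc=[5, 11]
6: 0x15 (blk 5, set 1) → VC-HIT  vc=[15, 11]
7: 0x3f (blk 15, set 1) → VC-HIT  vc=[5, 11]
8: 0x3f (blk 15, set 1) → L1-HIT  vc=[5, 11]
9: 0x3e (blk 15, set 1) → L1-HIT  vc=[5, 11]
10: 0x3e (blk 15, set 1) → L1-HIT  vc=[5, 11]
11: 0x14 (blk 5, set 1) → VC-HIT  vc=[15, 11]
12: 0x2f (blk 11, set 1) → VC-HIT  vc=[15, 5]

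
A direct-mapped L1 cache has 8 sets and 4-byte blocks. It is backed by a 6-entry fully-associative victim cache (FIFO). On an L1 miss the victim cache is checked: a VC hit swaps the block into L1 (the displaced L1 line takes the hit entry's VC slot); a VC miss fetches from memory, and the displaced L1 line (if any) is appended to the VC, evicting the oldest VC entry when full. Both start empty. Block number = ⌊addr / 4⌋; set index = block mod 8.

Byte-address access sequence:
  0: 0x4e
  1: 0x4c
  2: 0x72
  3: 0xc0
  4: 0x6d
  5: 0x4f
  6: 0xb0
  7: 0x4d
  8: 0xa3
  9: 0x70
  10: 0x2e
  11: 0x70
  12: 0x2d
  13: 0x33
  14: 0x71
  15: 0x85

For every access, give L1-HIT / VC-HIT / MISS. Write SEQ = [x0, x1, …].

SEQ = [MISS, L1-HIT, MISS, MISS, MISS, VC-HIT, MISS, L1-HIT, MISS, VC-HIT, MISS, L1-HIT, L1-HIT, MISS, VC-HIT, MISS]

  [0] addr=0x4e blk=19 s=3: MISS | VC []
  [1] addr=0x4c blk=19 s=3: L1-HIT | VC []
  [2] addr=0x72 blk=28 s=4: MISS | VC []
  [3] addr=0xc0 blk=48 s=0: MISS | VC []
  [4] addr=0x6d blk=27 s=3: MISS | VC [19]
  [5] addr=0x4f blk=19 s=3: VC-HIT | VC [27]
  [6] addr=0xb0 blk=44 s=4: MISS | VC [27, 28]
  [7] addr=0x4d blk=19 s=3: L1-HIT | VC [27, 28]
  [8] addr=0xa3 blk=40 s=0: MISS | VC [27, 28, 48]
  [9] addr=0x70 blk=28 s=4: VC-HIT | VC [27, 44, 48]
  [10] addr=0x2e blk=11 s=3: MISS | VC [27, 44, 48, 19]
  [11] addr=0x70 blk=28 s=4: L1-HIT | VC [27, 44, 48, 19]
  [12] addr=0x2d blk=11 s=3: L1-HIT | VC [27, 44, 48, 19]
  [13] addr=0x33 blk=12 s=4: MISS | VC [27, 44, 48, 19, 28]
  [14] addr=0x71 blk=28 s=4: VC-HIT | VC [27, 44, 48, 19, 12]
  [15] addr=0x85 blk=33 s=1: MISS | VC [27, 44, 48, 19, 12]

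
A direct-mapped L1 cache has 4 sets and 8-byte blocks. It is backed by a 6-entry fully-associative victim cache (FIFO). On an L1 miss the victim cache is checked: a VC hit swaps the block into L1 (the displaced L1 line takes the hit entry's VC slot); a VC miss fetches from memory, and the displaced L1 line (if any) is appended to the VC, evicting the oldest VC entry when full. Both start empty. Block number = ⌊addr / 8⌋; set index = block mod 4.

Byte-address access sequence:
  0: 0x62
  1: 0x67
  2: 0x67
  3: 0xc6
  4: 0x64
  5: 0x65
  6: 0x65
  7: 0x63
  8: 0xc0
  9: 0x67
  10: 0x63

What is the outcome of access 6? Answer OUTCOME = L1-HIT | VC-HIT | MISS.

0: 0x62 (blk 12, set 0) → MISS  vc=[]
1: 0x67 (blk 12, set 0) → L1-HIT  vc=[]
2: 0x67 (blk 12, set 0) → L1-HIT  vc=[]
3: 0xc6 (blk 24, set 0) → MISS  vc=[12]
4: 0x64 (blk 12, set 0) → VC-HIT  vc=[24]
5: 0x65 (blk 12, set 0) → L1-HIT  vc=[24]
6: 0x65 (blk 12, set 0) → L1-HIT  vc=[24]
7: 0x63 (blk 12, set 0) → L1-HIT  vc=[24]
8: 0xc0 (blk 24, set 0) → VC-HIT  vc=[12]
9: 0x67 (blk 12, set 0) → VC-HIT  vc=[24]
10: 0x63 (blk 12, set 0) → L1-HIT  vc=[24]

OUTCOME = L1-HIT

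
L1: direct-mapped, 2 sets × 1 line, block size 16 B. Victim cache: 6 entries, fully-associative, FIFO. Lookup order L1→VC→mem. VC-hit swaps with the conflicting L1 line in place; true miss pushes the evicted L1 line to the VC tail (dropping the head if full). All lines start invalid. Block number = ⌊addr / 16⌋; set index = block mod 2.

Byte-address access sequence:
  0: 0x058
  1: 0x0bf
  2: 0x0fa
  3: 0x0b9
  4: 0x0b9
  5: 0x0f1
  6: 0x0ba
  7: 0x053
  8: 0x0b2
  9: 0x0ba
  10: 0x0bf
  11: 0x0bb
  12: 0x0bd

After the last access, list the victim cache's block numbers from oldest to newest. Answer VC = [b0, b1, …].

VC = [5, 15]

0: 0x58 (blk 5, set 1) → MISS  vc=[]
1: 0xbf (blk 11, set 1) → MISS  vc=[5]
2: 0xfa (blk 15, set 1) → MISS  vc=[5, 11]
3: 0xb9 (blk 11, set 1) → VC-HIT  vc=[5, 15]
4: 0xb9 (blk 11, set 1) → L1-HIT  vc=[5, 15]
5: 0xf1 (blk 15, set 1) → VC-HIT  vc=[5, 11]
6: 0xba (blk 11, set 1) → VC-HIT  vc=[5, 15]
7: 0x53 (blk 5, set 1) → VC-HIT  vc=[11, 15]
8: 0xb2 (blk 11, set 1) → VC-HIT  vc=[5, 15]
9: 0xba (blk 11, set 1) → L1-HIT  vc=[5, 15]
10: 0xbf (blk 11, set 1) → L1-HIT  vc=[5, 15]
11: 0xbb (blk 11, set 1) → L1-HIT  vc=[5, 15]
12: 0xbd (blk 11, set 1) → L1-HIT  vc=[5, 15]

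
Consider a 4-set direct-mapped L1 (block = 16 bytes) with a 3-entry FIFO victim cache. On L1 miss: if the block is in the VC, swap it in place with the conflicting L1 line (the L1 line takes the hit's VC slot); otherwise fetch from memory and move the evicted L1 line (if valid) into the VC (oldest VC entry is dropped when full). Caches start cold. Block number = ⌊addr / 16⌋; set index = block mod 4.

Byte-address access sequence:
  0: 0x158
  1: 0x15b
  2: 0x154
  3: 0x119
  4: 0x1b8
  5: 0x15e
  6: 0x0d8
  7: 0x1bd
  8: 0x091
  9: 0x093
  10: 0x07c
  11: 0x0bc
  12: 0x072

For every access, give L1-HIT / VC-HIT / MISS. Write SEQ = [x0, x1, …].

0: 0x158 (blk 21, set 1) → MISS  vc=[]
1: 0x15b (blk 21, set 1) → L1-HIT  vc=[]
2: 0x154 (blk 21, set 1) → L1-HIT  vc=[]
3: 0x119 (blk 17, set 1) → MISS  vc=[21]
4: 0x1b8 (blk 27, set 3) → MISS  vc=[21]
5: 0x15e (blk 21, set 1) → VC-HIT  vc=[17]
6: 0xd8 (blk 13, set 1) → MISS  vc=[17, 21]
7: 0x1bd (blk 27, set 3) → L1-HIT  vc=[17, 21]
8: 0x91 (blk 9, set 1) → MISS  vc=[17, 21, 13]
9: 0x93 (blk 9, set 1) → L1-HIT  vc=[17, 21, 13]
10: 0x7c (blk 7, set 3) → MISS  vc=[21, 13, 27]
11: 0xbc (blk 11, set 3) → MISS  vc=[13, 27, 7]
12: 0x72 (blk 7, set 3) → VC-HIT  vc=[13, 27, 11]

SEQ = [MISS, L1-HIT, L1-HIT, MISS, MISS, VC-HIT, MISS, L1-HIT, MISS, L1-HIT, MISS, MISS, VC-HIT]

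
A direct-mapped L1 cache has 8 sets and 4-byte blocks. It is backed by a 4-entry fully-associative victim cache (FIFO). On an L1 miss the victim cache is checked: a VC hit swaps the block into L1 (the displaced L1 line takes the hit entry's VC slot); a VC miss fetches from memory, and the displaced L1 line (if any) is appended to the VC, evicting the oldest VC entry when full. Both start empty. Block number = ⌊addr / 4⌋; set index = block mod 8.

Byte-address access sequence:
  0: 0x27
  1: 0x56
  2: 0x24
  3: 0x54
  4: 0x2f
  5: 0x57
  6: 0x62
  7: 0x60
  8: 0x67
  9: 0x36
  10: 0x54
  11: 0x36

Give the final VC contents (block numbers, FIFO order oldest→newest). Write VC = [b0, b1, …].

VC = [9, 21]

  [0] addr=0x27 blk=9 s=1: MISS | VC []
  [1] addr=0x56 blk=21 s=5: MISS | VC []
  [2] addr=0x24 blk=9 s=1: L1-HIT | VC []
  [3] addr=0x54 blk=21 s=5: L1-HIT | VC []
  [4] addr=0x2f blk=11 s=3: MISS | VC []
  [5] addr=0x57 blk=21 s=5: L1-HIT | VC []
  [6] addr=0x62 blk=24 s=0: MISS | VC []
  [7] addr=0x60 blk=24 s=0: L1-HIT | VC []
  [8] addr=0x67 blk=25 s=1: MISS | VC [9]
  [9] addr=0x36 blk=13 s=5: MISS | VC [9, 21]
  [10] addr=0x54 blk=21 s=5: VC-HIT | VC [9, 13]
  [11] addr=0x36 blk=13 s=5: VC-HIT | VC [9, 21]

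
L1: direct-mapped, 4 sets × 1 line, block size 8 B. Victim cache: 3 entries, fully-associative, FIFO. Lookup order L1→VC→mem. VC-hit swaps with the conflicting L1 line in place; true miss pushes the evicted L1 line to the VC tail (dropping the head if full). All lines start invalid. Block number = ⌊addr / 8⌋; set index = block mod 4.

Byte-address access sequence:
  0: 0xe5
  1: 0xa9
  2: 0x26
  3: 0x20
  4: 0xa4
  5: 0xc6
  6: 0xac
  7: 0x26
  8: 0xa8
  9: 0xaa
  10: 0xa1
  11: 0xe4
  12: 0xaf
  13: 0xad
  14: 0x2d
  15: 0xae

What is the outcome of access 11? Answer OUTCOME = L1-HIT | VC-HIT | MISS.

OUTCOME = VC-HIT

0: 0xe5 (blk 28, set 0) → MISS  vc=[]
1: 0xa9 (blk 21, set 1) → MISS  vc=[]
2: 0x26 (blk 4, set 0) → MISS  vc=[28]
3: 0x20 (blk 4, set 0) → L1-HIT  vc=[28]
4: 0xa4 (blk 20, set 0) → MISS  vc=[28, 4]
5: 0xc6 (blk 24, set 0) → MISS  vc=[28, 4, 20]
6: 0xac (blk 21, set 1) → L1-HIT  vc=[28, 4, 20]
7: 0x26 (blk 4, set 0) → VC-HIT  vc=[28, 24, 20]
8: 0xa8 (blk 21, set 1) → L1-HIT  vc=[28, 24, 20]
9: 0xaa (blk 21, set 1) → L1-HIT  vc=[28, 24, 20]
10: 0xa1 (blk 20, set 0) → VC-HIT  vc=[28, 24, 4]
11: 0xe4 (blk 28, set 0) → VC-HIT  vc=[20, 24, 4]
12: 0xaf (blk 21, set 1) → L1-HIT  vc=[20, 24, 4]
13: 0xad (blk 21, set 1) → L1-HIT  vc=[20, 24, 4]
14: 0x2d (blk 5, set 1) → MISS  vc=[24, 4, 21]
15: 0xae (blk 21, set 1) → VC-HIT  vc=[24, 4, 5]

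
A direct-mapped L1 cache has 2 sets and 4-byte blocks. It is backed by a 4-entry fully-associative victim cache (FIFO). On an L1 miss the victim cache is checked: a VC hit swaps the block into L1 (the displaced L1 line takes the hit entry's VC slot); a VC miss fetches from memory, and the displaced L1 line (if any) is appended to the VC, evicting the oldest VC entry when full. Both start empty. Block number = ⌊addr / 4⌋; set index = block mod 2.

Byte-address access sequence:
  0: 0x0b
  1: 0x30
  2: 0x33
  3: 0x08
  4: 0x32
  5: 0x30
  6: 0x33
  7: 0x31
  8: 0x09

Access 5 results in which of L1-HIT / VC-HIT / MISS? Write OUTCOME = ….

#0 0xb→b2/s0 MISS; vc=[]
#1 0x30→b12/s0 MISS; vc=[2]
#2 0x33→b12/s0 L1-HIT; vc=[2]
#3 0x8→b2/s0 VC-HIT; vc=[12]
#4 0x32→b12/s0 VC-HIT; vc=[2]
#5 0x30→b12/s0 L1-HIT; vc=[2]
#6 0x33→b12/s0 L1-HIT; vc=[2]
#7 0x31→b12/s0 L1-HIT; vc=[2]
#8 0x9→b2/s0 VC-HIT; vc=[12]

OUTCOME = L1-HIT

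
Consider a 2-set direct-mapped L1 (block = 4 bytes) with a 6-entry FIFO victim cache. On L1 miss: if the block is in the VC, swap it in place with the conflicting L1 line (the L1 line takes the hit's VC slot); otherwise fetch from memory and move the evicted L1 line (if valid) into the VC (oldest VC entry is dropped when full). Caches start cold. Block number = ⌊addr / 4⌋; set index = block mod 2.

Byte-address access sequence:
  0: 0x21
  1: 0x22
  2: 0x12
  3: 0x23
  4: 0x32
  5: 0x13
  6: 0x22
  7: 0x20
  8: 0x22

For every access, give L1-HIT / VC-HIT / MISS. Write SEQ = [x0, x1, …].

SEQ = [MISS, L1-HIT, MISS, VC-HIT, MISS, VC-HIT, VC-HIT, L1-HIT, L1-HIT]

0: 0x21 (blk 8, set 0) → MISS  vc=[]
1: 0x22 (blk 8, set 0) → L1-HIT  vc=[]
2: 0x12 (blk 4, set 0) → MISS  vc=[8]
3: 0x23 (blk 8, set 0) → VC-HIT  vc=[4]
4: 0x32 (blk 12, set 0) → MISS  vc=[4, 8]
5: 0x13 (blk 4, set 0) → VC-HIT  vc=[12, 8]
6: 0x22 (blk 8, set 0) → VC-HIT  vc=[12, 4]
7: 0x20 (blk 8, set 0) → L1-HIT  vc=[12, 4]
8: 0x22 (blk 8, set 0) → L1-HIT  vc=[12, 4]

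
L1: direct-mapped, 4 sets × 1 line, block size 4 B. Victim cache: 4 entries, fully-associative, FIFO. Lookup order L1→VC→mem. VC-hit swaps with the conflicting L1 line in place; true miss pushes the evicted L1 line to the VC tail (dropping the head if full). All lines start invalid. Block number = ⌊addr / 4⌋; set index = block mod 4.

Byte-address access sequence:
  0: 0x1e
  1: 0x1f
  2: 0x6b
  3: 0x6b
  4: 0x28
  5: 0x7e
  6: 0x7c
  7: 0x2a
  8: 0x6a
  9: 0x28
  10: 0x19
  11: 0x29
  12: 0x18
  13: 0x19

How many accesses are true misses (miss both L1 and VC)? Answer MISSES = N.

MISSES = 5

#0 0x1e→b7/s3 MISS; vc=[]
#1 0x1f→b7/s3 L1-HIT; vc=[]
#2 0x6b→b26/s2 MISS; vc=[]
#3 0x6b→b26/s2 L1-HIT; vc=[]
#4 0x28→b10/s2 MISS; vc=[26]
#5 0x7e→b31/s3 MISS; vc=[26,7]
#6 0x7c→b31/s3 L1-HIT; vc=[26,7]
#7 0x2a→b10/s2 L1-HIT; vc=[26,7]
#8 0x6a→b26/s2 VC-HIT; vc=[10,7]
#9 0x28→b10/s2 VC-HIT; vc=[26,7]
#10 0x19→b6/s2 MISS; vc=[26,7,10]
#11 0x29→b10/s2 VC-HIT; vc=[26,7,6]
#12 0x18→b6/s2 VC-HIT; vc=[26,7,10]
#13 0x19→b6/s2 L1-HIT; vc=[26,7,10]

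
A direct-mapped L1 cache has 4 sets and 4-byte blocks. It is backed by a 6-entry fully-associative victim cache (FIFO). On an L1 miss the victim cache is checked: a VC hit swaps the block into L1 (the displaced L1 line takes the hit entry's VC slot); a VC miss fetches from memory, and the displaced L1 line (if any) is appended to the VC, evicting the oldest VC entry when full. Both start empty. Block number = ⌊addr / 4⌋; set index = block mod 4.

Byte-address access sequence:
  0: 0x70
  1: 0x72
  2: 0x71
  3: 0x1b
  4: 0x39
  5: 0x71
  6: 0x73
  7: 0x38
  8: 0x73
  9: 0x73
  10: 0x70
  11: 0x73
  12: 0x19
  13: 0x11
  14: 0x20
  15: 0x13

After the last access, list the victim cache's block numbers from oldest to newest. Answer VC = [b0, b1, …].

  [0] addr=0x70 blk=28 s=0: MISS | VC []
  [1] addr=0x72 blk=28 s=0: L1-HIT | VC []
  [2] addr=0x71 blk=28 s=0: L1-HIT | VC []
  [3] addr=0x1b blk=6 s=2: MISS | VC []
  [4] addr=0x39 blk=14 s=2: MISS | VC [6]
  [5] addr=0x71 blk=28 s=0: L1-HIT | VC [6]
  [6] addr=0x73 blk=28 s=0: L1-HIT | VC [6]
  [7] addr=0x38 blk=14 s=2: L1-HIT | VC [6]
  [8] addr=0x73 blk=28 s=0: L1-HIT | VC [6]
  [9] addr=0x73 blk=28 s=0: L1-HIT | VC [6]
  [10] addr=0x70 blk=28 s=0: L1-HIT | VC [6]
  [11] addr=0x73 blk=28 s=0: L1-HIT | VC [6]
  [12] addr=0x19 blk=6 s=2: VC-HIT | VC [14]
  [13] addr=0x11 blk=4 s=0: MISS | VC [14, 28]
  [14] addr=0x20 blk=8 s=0: MISS | VC [14, 28, 4]
  [15] addr=0x13 blk=4 s=0: VC-HIT | VC [14, 28, 8]

VC = [14, 28, 8]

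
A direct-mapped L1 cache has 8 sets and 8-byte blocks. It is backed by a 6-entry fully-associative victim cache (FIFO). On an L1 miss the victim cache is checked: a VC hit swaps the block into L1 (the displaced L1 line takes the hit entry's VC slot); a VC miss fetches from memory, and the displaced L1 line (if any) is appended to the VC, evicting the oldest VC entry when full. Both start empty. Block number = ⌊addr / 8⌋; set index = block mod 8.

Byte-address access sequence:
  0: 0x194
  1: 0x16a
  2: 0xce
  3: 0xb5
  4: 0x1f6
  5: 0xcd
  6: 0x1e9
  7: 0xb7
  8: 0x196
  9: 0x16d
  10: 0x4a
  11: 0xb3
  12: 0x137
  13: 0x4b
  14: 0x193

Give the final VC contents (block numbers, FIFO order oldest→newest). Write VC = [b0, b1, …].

  [0] addr=0x194 blk=50 s=2: MISS | VC []
  [1] addr=0x16a blk=45 s=5: MISS | VC []
  [2] addr=0xce blk=25 s=1: MISS | VC []
  [3] addr=0xb5 blk=22 s=6: MISS | VC []
  [4] addr=0x1f6 blk=62 s=6: MISS | VC [22]
  [5] addr=0xcd blk=25 s=1: L1-HIT | VC [22]
  [6] addr=0x1e9 blk=61 s=5: MISS | VC [22, 45]
  [7] addr=0xb7 blk=22 s=6: VC-HIT | VC [62, 45]
  [8] addr=0x196 blk=50 s=2: L1-HIT | VC [62, 45]
  [9] addr=0x16d blk=45 s=5: VC-HIT | VC [62, 61]
  [10] addr=0x4a blk=9 s=1: MISS | VC [62, 61, 25]
  [11] addr=0xb3 blk=22 s=6: L1-HIT | VC [62, 61, 25]
  [12] addr=0x137 blk=38 s=6: MISS | VC [62, 61, 25, 22]
  [13] addr=0x4b blk=9 s=1: L1-HIT | VC [62, 61, 25, 22]
  [14] addr=0x193 blk=50 s=2: L1-HIT | VC [62, 61, 25, 22]

VC = [62, 61, 25, 22]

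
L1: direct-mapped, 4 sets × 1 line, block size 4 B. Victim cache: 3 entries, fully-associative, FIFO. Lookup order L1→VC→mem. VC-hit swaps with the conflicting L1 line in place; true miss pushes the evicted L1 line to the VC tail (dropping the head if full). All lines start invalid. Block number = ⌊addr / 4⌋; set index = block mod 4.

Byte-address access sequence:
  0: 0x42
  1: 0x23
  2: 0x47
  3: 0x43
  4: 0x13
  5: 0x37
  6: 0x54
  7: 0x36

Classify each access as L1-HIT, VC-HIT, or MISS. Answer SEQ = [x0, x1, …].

  [0] addr=0x42 blk=16 s=0: MISS | VC []
  [1] addr=0x23 blk=8 s=0: MISS | VC [16]
  [2] addr=0x47 blk=17 s=1: MISS | VC [16]
  [3] addr=0x43 blk=16 s=0: VC-HIT | VC [8]
  [4] addr=0x13 blk=4 s=0: MISS | VC [8, 16]
  [5] addr=0x37 blk=13 s=1: MISS | VC [8, 16, 17]
  [6] addr=0x54 blk=21 s=1: MISS | VC [16, 17, 13]
  [7] addr=0x36 blk=13 s=1: VC-HIT | VC [16, 17, 21]

SEQ = [MISS, MISS, MISS, VC-HIT, MISS, MISS, MISS, VC-HIT]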